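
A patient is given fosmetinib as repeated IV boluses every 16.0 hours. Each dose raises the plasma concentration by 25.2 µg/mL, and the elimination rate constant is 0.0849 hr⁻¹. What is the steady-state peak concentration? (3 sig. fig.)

Fraction remaining after one interval: e^(−kτ) = e^(−0.08490 × 16.0) = 0.2571
R = 1 / (1 − 0.2571) = 1.346
Css,max = 25.2 × 1.346 ≈ 33.9 µg/mL

33.9 µg/mL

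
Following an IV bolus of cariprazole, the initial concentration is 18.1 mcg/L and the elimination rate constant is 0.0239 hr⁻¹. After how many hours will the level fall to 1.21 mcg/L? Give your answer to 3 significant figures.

C(t) = C₀ e^(−kt)  ⇒  t = ln(C₀/C) / k
t = ln(18.1/1.21) / 0.02390 = 2.705 / 0.02390 ≈ 113 hours

113 hours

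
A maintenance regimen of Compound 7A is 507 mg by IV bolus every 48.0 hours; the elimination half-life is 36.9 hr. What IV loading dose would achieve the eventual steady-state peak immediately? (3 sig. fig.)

k = ln 2 / 36.9 = 0.01878 hr⁻¹
Accumulation ratio R = 1 / (1 − e^(−kτ)) = 1 / (1 − e^(−0.01878×48.0)) = 1 / (1 − 0.4059) = 1.683
Loading dose = maintenance dose × R = 507 × 1.683 ≈ 853 mg

853 mg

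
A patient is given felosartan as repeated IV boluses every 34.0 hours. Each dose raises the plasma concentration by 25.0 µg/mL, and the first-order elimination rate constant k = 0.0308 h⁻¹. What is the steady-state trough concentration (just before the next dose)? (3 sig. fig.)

Fraction remaining after one interval: e^(−kτ) = e^(−0.03080 × 34.0) = 0.3509
R = 1 / (1 − 0.3509) = 1.541
Css,max = 25.0 × 1.541 = 38.52 µg/mL
Css,min = Css,max × e^(−kτ) = 38.52 × 0.3509 ≈ 13.5 µg/mL

13.5 µg/mL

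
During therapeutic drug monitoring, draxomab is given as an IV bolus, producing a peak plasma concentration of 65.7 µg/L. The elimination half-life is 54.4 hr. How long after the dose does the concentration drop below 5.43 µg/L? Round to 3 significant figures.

k = ln 2 / 54.4 = 0.01274 hr⁻¹
C(t) = C₀ e^(−kt)  ⇒  t = ln(C₀/C) / k
t = ln(65.7/5.43) / 0.01274 = 2.493 / 0.01274 ≈ 196 hours

196 hours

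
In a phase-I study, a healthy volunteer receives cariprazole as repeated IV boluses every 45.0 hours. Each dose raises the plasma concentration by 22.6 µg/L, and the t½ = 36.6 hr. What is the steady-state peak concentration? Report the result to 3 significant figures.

39.4 µg/L

k = ln 2 / 36.6 = 0.01894 hr⁻¹
Fraction remaining after one interval: e^(−kτ) = e^(−0.01894 × 45.0) = 0.4265
R = 1 / (1 − 0.4265) = 1.744
Css,max = 22.6 × 1.744 ≈ 39.4 µg/L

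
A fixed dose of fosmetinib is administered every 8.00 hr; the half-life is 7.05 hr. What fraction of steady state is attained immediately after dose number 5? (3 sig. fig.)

k = ln 2 / 7.05 = 0.09832 hr⁻¹
f_n = 1 − e^(−nkτ) = 1 − e^(−5 × 0.09832 × 8.00) = 1 − e^(−3.933) = 1 − 0.01959 ≈ 0.980

0.980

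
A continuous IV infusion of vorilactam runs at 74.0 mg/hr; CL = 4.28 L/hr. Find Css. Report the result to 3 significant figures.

Css = infusion rate / CL = 74.0 / 4.28 ≈ 17.3 µg/mL

17.3 µg/mL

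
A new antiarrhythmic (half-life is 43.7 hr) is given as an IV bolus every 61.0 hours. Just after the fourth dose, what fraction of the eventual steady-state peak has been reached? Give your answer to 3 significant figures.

k = ln 2 / 43.7 = 0.01586 hr⁻¹
f_n = 1 − e^(−nkτ) = 1 − e^(−4 × 0.01586 × 61.0) = 1 − e^(−3.870) = 1 − 0.02085 ≈ 0.979

0.979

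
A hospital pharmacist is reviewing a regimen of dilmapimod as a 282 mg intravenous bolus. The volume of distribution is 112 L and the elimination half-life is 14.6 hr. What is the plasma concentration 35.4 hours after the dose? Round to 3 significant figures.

0.469 mg/L

C₀ = dose / V = 282 / 112 = 2.518 mg/L
k = ln 2 / 14.6 = 0.04748 hr⁻¹
C(t) = C₀ e^(−kt) = 2.518 × e^(−0.04748 × 35.4) = 2.518 × e^(−1.681) = 2.518 × 0.1863 ≈ 0.469 mg/L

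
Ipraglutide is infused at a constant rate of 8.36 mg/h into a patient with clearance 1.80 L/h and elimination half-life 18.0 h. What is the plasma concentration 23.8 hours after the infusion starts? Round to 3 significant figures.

Css = rate / CL = 8.36 / 1.80 = 4.644 mg/L
k = ln 2 / 18.0 = 0.03851 h⁻¹
C(t) = Css (1 − e^(−kt)) = 4.644 × (1 − e^(−0.9165)) = 4.644 × 0.6001 ≈ 2.79 mg/L

2.79 mg/L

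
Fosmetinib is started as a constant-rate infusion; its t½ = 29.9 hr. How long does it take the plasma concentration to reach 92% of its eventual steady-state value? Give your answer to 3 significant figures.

109 hours

k = ln 2 / 29.9 = 0.02318 hr⁻¹
f = 1 − e^(−kt)  ⇒  t = −ln(1 − f) / k
t = −ln(1 − 0.92) / 0.02318 = 2.526 / 0.02318 ≈ 109 hours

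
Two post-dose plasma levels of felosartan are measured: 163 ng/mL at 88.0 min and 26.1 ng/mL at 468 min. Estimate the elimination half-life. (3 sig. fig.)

144 minutes

k = ln(C₁/C₂) / (t₂ − t₁) = ln(163/26.1) / (468 − 88.0)
  = 1.832 / 380.0 = 0.004821 min⁻¹
t½ = ln 2 / k = ln 2 / 0.004821 ≈ 144 minutes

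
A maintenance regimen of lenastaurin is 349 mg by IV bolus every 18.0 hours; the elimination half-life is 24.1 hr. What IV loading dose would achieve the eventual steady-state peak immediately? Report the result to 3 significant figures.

864 mg

k = ln 2 / 24.1 = 0.02876 hr⁻¹
Accumulation ratio R = 1 / (1 − e^(−kτ)) = 1 / (1 − e^(−0.02876×18.0)) = 1 / (1 − 0.5959) = 2.475
Loading dose = maintenance dose × R = 349 × 2.475 ≈ 864 mg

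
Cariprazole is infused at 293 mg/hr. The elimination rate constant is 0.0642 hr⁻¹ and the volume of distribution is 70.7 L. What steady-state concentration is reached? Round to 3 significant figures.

CL = k · V = 0.0642 × 70.7 = 4.539 L/hr
Css = rate / CL = 293 / 4.539 ≈ 64.6 mg/L

64.6 mg/L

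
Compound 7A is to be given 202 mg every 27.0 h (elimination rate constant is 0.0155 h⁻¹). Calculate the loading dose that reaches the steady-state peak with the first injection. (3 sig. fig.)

Accumulation ratio R = 1 / (1 − e^(−kτ)) = 1 / (1 − e^(−0.01550×27.0)) = 1 / (1 − 0.6580) = 2.924
Loading dose = maintenance dose × R = 202 × 2.924 ≈ 591 mg

591 mg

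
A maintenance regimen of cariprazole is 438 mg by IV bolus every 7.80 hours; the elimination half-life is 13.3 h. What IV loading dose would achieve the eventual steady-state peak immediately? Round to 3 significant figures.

k = ln 2 / 13.3 = 0.05212 h⁻¹
Accumulation ratio R = 1 / (1 − e^(−kτ)) = 1 / (1 − e^(−0.05212×7.80)) = 1 / (1 − 0.6660) = 2.994
Loading dose = maintenance dose × R = 438 × 2.994 ≈ 1310 mg

1310 mg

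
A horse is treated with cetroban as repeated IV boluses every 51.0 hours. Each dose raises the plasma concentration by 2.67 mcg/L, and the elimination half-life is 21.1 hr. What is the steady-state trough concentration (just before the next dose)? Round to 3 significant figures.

0.615 mcg/L

k = ln 2 / 21.1 = 0.03285 hr⁻¹
Fraction remaining after one interval: e^(−kτ) = e^(−0.03285 × 51.0) = 0.1872
R = 1 / (1 − 0.1872) = 1.230
Css,max = 2.67 × 1.230 = 3.285 mcg/L
Css,min = Css,max × e^(−kτ) = 3.285 × 0.1872 ≈ 0.615 mcg/L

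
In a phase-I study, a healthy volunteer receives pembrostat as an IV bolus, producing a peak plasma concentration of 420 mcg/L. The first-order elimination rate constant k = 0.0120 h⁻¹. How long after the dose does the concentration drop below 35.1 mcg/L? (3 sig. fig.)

207 hours

C(t) = C₀ e^(−kt)  ⇒  t = ln(C₀/C) / k
t = ln(420/35.1) / 0.01200 = 2.482 / 0.01200 ≈ 207 hours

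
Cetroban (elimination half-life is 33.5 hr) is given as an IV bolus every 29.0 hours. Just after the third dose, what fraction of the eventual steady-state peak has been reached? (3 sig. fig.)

0.835

k = ln 2 / 33.5 = 0.02069 hr⁻¹
f_n = 1 − e^(−nkτ) = 1 − e^(−3 × 0.02069 × 29.0) = 1 − e^(−1.800) = 1 − 0.1653 ≈ 0.835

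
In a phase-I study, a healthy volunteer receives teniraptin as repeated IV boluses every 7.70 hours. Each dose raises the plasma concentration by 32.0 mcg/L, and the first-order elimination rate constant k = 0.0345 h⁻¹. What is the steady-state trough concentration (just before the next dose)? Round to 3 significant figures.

105 mcg/L

Fraction remaining after one interval: e^(−kτ) = e^(−0.03450 × 7.70) = 0.7667
R = 1 / (1 − 0.7667) = 4.286
Css,max = 32.0 × 4.286 = 137.2 mcg/L
Css,min = Css,max × e^(−kτ) = 137.2 × 0.7667 ≈ 105 mcg/L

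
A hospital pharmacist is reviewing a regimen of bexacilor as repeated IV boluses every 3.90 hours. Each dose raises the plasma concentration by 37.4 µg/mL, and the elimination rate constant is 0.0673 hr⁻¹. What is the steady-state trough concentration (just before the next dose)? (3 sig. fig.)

Fraction remaining after one interval: e^(−kτ) = e^(−0.06730 × 3.90) = 0.7691
R = 1 / (1 − 0.7691) = 4.332
Css,max = 37.4 × 4.332 = 162.0 µg/mL
Css,min = Css,max × e^(−kτ) = 162.0 × 0.7691 ≈ 125 µg/mL

125 µg/mL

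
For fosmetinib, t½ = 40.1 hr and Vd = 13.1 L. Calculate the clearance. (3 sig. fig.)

k = ln 2 / t½ = ln 2 / 40.1 = 0.01729 hr⁻¹
CL = k · V = 0.01729 × 13.1 ≈ 0.226 L/hr

0.226 L/hr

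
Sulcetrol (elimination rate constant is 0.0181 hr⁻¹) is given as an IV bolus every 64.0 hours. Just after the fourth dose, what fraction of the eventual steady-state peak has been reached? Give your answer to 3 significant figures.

0.990

f_n = 1 − e^(−nkτ) = 1 − e^(−4 × 0.01810 × 64.0) = 1 − e^(−4.634) = 1 − 0.009720 ≈ 0.990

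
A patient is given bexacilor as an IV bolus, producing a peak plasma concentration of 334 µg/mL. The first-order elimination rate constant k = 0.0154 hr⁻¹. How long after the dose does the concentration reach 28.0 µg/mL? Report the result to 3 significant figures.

161 hours

C(t) = C₀ e^(−kt)  ⇒  t = ln(C₀/C) / k
t = ln(334/28.0) / 0.01540 = 2.479 / 0.01540 ≈ 161 hours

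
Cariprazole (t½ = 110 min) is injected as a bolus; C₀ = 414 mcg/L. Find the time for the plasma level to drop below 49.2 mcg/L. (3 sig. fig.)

k = ln 2 / 110 = 0.006301 min⁻¹
C(t) = C₀ e^(−kt)  ⇒  t = ln(C₀/C) / k
t = ln(414/49.2) / 0.006301 = 2.130 / 0.006301 ≈ 338 minutes

338 minutes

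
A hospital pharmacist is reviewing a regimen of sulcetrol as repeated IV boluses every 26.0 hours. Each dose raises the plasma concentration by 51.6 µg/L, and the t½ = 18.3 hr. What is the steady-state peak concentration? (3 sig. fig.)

k = ln 2 / 18.3 = 0.03788 hr⁻¹
Fraction remaining after one interval: e^(−kτ) = e^(−0.03788 × 26.0) = 0.3735
R = 1 / (1 − 0.3735) = 1.596
Css,max = 51.6 × 1.596 ≈ 82.4 µg/L

82.4 µg/L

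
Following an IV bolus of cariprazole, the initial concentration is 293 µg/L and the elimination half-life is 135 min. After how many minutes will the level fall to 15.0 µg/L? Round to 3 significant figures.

579 minutes

k = ln 2 / 135 = 0.005134 min⁻¹
C(t) = C₀ e^(−kt)  ⇒  t = ln(C₀/C) / k
t = ln(293/15.0) / 0.005134 = 2.972 / 0.005134 ≈ 579 minutes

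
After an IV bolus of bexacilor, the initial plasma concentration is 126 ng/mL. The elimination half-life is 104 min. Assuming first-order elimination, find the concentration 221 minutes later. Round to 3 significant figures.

k = ln 2 / 104 = 0.006665 min⁻¹
221 min is 2.125 half-lives, so C = 126 × (1/2)^2.125 = 126 × 0.2293 ≈ 28.9 ng/mL

28.9 ng/mL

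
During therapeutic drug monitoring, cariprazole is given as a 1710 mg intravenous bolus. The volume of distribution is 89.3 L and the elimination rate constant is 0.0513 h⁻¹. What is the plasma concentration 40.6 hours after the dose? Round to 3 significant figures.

2.39 mg/L

C₀ = dose / V = 1710 / 89.3 = 19.15 mg/L
C(t) = C₀ e^(−kt) = 19.15 × e^(−0.05130 × 40.6) = 19.15 × e^(−2.083) = 19.15 × 0.1246 ≈ 2.39 mg/L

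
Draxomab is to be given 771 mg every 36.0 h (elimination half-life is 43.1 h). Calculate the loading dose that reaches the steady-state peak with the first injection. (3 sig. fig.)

1750 mg

k = ln 2 / 43.1 = 0.01608 h⁻¹
Accumulation ratio R = 1 / (1 − e^(−kτ)) = 1 / (1 − e^(−0.01608×36.0)) = 1 / (1 − 0.5605) = 2.275
Loading dose = maintenance dose × R = 771 × 2.275 ≈ 1750 mg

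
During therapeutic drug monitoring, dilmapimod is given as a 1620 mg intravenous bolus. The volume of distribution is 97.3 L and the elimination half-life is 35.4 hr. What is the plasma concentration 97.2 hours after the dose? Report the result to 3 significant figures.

2.48 µg/mL

C₀ = dose / V = 1620 / 97.3 = 16.65 µg/mL
k = ln 2 / 35.4 = 0.01958 hr⁻¹
C(t) = C₀ e^(−kt) = 16.65 × e^(−0.01958 × 97.2) = 16.65 × e^(−1.903) = 16.65 × 0.1491 ≈ 2.48 µg/mL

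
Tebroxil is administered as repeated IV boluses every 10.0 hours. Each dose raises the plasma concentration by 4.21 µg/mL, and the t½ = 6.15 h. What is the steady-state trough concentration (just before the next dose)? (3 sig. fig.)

k = ln 2 / 6.15 = 0.1127 h⁻¹
Fraction remaining after one interval: e^(−kτ) = e^(−0.1127 × 10.0) = 0.3240
R = 1 / (1 − 0.3240) = 1.479
Css,max = 4.21 × 1.479 = 6.228 µg/mL
Css,min = Css,max × e^(−kτ) = 6.228 × 0.3240 ≈ 2.02 µg/mL

2.02 µg/mL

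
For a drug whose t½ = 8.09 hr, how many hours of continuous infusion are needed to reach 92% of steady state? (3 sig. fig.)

29.5 hours

k = ln 2 / 8.09 = 0.08568 hr⁻¹
f = 1 − e^(−kt)  ⇒  t = −ln(1 − f) / k
t = −ln(1 − 0.92) / 0.08568 = 2.526 / 0.08568 ≈ 29.5 hours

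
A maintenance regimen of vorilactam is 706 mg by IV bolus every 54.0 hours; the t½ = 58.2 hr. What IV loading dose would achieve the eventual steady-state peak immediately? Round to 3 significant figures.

k = ln 2 / 58.2 = 0.01191 hr⁻¹
Accumulation ratio R = 1 / (1 − e^(−kτ)) = 1 / (1 − e^(−0.01191×54.0)) = 1 / (1 − 0.5256) = 2.108
Loading dose = maintenance dose × R = 706 × 2.108 ≈ 1490 mg

1490 mg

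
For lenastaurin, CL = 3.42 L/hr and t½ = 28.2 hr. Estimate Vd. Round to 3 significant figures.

k = ln 2 / t½ = ln 2 / 28.2 = 0.02458 hr⁻¹
V = CL / k = 3.42 / 0.02458 ≈ 139 L

139 L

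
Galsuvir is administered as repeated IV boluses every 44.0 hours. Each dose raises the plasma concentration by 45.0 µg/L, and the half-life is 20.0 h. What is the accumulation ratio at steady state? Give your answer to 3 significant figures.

1.28

k = ln 2 / 20.0 = 0.03466 h⁻¹
Fraction remaining after one interval: e^(−kτ) = e^(−0.03466 × 44.0) = 0.2176
R = 1 / (1 − 0.2176) = 1 / 0.7824 ≈ 1.28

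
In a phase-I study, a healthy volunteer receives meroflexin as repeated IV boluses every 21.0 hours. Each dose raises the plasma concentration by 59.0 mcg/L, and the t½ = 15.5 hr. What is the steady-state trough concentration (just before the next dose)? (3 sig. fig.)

37.9 mcg/L

k = ln 2 / 15.5 = 0.04472 hr⁻¹
Fraction remaining after one interval: e^(−kτ) = e^(−0.04472 × 21.0) = 0.3910
R = 1 / (1 − 0.3910) = 1.642
Css,max = 59.0 × 1.642 = 96.88 mcg/L
Css,min = Css,max × e^(−kτ) = 96.88 × 0.3910 ≈ 37.9 mcg/L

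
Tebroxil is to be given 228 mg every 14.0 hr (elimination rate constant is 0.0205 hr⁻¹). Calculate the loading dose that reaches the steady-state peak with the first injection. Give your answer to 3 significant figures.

Accumulation ratio R = 1 / (1 − e^(−kτ)) = 1 / (1 − e^(−0.02050×14.0)) = 1 / (1 − 0.7505) = 4.008
Loading dose = maintenance dose × R = 228 × 4.008 ≈ 914 mg

914 mg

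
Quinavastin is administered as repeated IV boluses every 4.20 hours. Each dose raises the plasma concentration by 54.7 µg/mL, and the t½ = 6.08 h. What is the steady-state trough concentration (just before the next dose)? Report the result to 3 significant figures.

89.1 µg/mL

k = ln 2 / 6.08 = 0.1140 h⁻¹
Fraction remaining after one interval: e^(−kτ) = e^(−0.1140 × 4.20) = 0.6195
R = 1 / (1 − 0.6195) = 2.628
Css,max = 54.7 × 2.628 = 143.8 µg/mL
Css,min = Css,max × e^(−kτ) = 143.8 × 0.6195 ≈ 89.1 µg/mL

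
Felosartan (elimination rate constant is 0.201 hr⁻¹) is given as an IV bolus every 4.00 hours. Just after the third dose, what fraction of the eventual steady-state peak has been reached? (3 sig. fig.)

0.910

f_n = 1 − e^(−nkτ) = 1 − e^(−3 × 0.2010 × 4.00) = 1 − e^(−2.412) = 1 − 0.08964 ≈ 0.910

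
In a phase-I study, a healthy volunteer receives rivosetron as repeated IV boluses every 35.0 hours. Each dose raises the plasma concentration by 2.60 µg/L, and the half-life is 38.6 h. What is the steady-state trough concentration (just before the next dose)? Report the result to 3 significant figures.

k = ln 2 / 38.6 = 0.01796 h⁻¹
Fraction remaining after one interval: e^(−kτ) = e^(−0.01796 × 35.0) = 0.5334
R = 1 / (1 − 0.5334) = 2.143
Css,max = 2.60 × 2.143 = 5.572 µg/L
Css,min = Css,max × e^(−kτ) = 5.572 × 0.5334 ≈ 2.97 µg/L

2.97 µg/L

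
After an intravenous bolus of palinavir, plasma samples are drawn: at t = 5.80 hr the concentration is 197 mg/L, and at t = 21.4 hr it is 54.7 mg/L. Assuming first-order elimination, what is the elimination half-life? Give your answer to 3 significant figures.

k = ln(C₁/C₂) / (t₂ − t₁) = ln(197/54.7) / (21.4 − 5.80)
  = 1.281 / 15.60 = 0.08214 hr⁻¹
t½ = ln 2 / k = ln 2 / 0.08214 ≈ 8.44 hours

8.44 hours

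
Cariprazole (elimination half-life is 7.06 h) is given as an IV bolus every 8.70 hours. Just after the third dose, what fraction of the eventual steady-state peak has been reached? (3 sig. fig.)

0.923

k = ln 2 / 7.06 = 0.09818 h⁻¹
f_n = 1 − e^(−nkτ) = 1 − e^(−3 × 0.09818 × 8.70) = 1 − e^(−2.562) = 1 − 0.07711 ≈ 0.923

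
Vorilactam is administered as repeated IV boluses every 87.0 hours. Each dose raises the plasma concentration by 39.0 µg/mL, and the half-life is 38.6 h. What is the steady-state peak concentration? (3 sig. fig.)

k = ln 2 / 38.6 = 0.01796 h⁻¹
Fraction remaining after one interval: e^(−kτ) = e^(−0.01796 × 87.0) = 0.2097
R = 1 / (1 − 0.2097) = 1.265
Css,max = 39.0 × 1.265 ≈ 49.3 µg/mL

49.3 µg/mL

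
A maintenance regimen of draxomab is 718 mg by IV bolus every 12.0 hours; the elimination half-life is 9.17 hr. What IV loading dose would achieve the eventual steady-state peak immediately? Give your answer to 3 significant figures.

k = ln 2 / 9.17 = 0.07559 hr⁻¹
Accumulation ratio R = 1 / (1 − e^(−kτ)) = 1 / (1 − e^(−0.07559×12.0)) = 1 / (1 − 0.4037) = 1.677
Loading dose = maintenance dose × R = 718 × 1.677 ≈ 1200 mg

1200 mg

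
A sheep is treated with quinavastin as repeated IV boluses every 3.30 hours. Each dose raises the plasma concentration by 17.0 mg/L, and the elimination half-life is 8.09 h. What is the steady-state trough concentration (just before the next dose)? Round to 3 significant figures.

52.0 mg/L

k = ln 2 / 8.09 = 0.08568 h⁻¹
Fraction remaining after one interval: e^(−kτ) = e^(−0.08568 × 3.30) = 0.7537
R = 1 / (1 − 0.7537) = 4.060
Css,max = 17.0 × 4.060 = 69.03 mg/L
Css,min = Css,max × e^(−kτ) = 69.03 × 0.7537 ≈ 52.0 mg/L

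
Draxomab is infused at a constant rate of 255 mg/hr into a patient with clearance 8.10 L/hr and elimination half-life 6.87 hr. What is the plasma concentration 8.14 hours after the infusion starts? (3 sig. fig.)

17.6 mg/L

Css = rate / CL = 255 / 8.10 = 31.48 mg/L
k = ln 2 / 6.87 = 0.1009 hr⁻¹
C(t) = Css (1 − e^(−kt)) = 31.48 × (1 − e^(−0.8213)) = 31.48 × 0.5601 ≈ 17.6 mg/L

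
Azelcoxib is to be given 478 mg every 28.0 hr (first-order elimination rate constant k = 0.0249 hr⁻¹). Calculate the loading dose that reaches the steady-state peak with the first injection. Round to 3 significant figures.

Accumulation ratio R = 1 / (1 − e^(−kτ)) = 1 / (1 − e^(−0.02490×28.0)) = 1 / (1 − 0.4980) = 1.992
Loading dose = maintenance dose × R = 478 × 1.992 ≈ 952 mg

952 mg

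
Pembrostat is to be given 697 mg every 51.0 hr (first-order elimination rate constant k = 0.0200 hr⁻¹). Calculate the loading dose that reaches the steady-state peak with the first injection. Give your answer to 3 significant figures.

Accumulation ratio R = 1 / (1 − e^(−kτ)) = 1 / (1 − e^(−0.02000×51.0)) = 1 / (1 − 0.3606) = 1.564
Loading dose = maintenance dose × R = 697 × 1.564 ≈ 1090 mg

1090 mg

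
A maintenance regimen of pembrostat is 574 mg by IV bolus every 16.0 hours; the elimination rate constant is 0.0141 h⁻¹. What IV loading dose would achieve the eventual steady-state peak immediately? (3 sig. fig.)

2840 mg

Accumulation ratio R = 1 / (1 − e^(−kτ)) = 1 / (1 − e^(−0.01410×16.0)) = 1 / (1 − 0.7980) = 4.951
Loading dose = maintenance dose × R = 574 × 4.951 ≈ 2840 mg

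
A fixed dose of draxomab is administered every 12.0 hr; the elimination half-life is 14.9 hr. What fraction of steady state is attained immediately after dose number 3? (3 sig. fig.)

k = ln 2 / 14.9 = 0.04652 hr⁻¹
f_n = 1 − e^(−nkτ) = 1 − e^(−3 × 0.04652 × 12.0) = 1 − e^(−1.675) = 1 − 0.1874 ≈ 0.813

0.813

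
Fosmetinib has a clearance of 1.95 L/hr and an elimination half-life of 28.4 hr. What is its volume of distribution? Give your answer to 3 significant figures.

k = ln 2 / t½ = ln 2 / 28.4 = 0.02441 hr⁻¹
V = CL / k = 1.95 / 0.02441 ≈ 79.9 L

79.9 L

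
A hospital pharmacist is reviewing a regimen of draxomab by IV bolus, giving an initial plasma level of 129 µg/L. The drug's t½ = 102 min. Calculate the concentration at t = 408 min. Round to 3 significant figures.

k = ln 2 / 102 = 0.006796 min⁻¹
C(t) = C₀ e^(−kt) = 129 × e^(−0.006796 × 408) = 129 × e^(−2.773) = 129 × 0.06250 ≈ 8.06 µg/L

8.06 µg/L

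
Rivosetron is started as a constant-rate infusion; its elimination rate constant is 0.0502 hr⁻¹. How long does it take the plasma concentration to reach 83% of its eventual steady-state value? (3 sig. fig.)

f = 1 − e^(−kt)  ⇒  t = −ln(1 − f) / k
t = −ln(1 − 0.83) / 0.05020 = 1.772 / 0.05020 ≈ 35.3 hours

35.3 hours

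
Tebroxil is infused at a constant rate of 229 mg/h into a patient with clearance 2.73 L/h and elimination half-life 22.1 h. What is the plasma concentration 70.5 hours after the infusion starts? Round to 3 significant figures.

74.7 µg/mL

Css = rate / CL = 229 / 2.73 = 83.88 µg/mL
k = ln 2 / 22.1 = 0.03136 h⁻¹
C(t) = Css (1 − e^(−kt)) = 83.88 × (1 − e^(−2.211)) = 83.88 × 0.8904 ≈ 74.7 µg/mL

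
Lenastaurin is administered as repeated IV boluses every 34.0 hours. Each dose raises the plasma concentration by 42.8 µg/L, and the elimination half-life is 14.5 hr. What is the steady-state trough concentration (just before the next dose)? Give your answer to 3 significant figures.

10.5 µg/L

k = ln 2 / 14.5 = 0.04780 hr⁻¹
Fraction remaining after one interval: e^(−kτ) = e^(−0.04780 × 34.0) = 0.1969
R = 1 / (1 − 0.1969) = 1.245
Css,max = 42.8 × 1.245 = 53.29 µg/L
Css,min = Css,max × e^(−kτ) = 53.29 × 0.1969 ≈ 10.5 µg/L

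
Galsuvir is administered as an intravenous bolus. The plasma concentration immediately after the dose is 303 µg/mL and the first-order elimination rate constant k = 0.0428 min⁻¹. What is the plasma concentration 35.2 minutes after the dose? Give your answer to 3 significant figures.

67.2 µg/mL

C(t) = C₀ e^(−kt) = 303 × e^(−0.04280 × 35.2) = 303 × e^(−1.507) = 303 × 0.2217 ≈ 67.2 µg/mL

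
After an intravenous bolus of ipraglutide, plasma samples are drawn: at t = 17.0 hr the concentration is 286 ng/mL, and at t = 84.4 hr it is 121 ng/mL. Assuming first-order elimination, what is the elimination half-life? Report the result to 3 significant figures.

k = ln(C₁/C₂) / (t₂ − t₁) = ln(286/121) / (84.4 − 17.0)
  = 0.8602 / 67.40 = 0.01276 hr⁻¹
t½ = ln 2 / k = ln 2 / 0.01276 ≈ 54.3 hours

54.3 hours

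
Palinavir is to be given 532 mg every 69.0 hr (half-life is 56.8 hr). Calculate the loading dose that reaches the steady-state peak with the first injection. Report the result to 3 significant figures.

k = ln 2 / 56.8 = 0.01220 hr⁻¹
Accumulation ratio R = 1 / (1 − e^(−kτ)) = 1 / (1 − e^(−0.01220×69.0)) = 1 / (1 − 0.4308) = 1.757
Loading dose = maintenance dose × R = 532 × 1.757 ≈ 935 mg

935 mg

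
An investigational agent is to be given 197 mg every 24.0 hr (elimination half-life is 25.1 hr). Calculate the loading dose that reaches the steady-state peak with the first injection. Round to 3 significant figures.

407 mg

k = ln 2 / 25.1 = 0.02762 hr⁻¹
Accumulation ratio R = 1 / (1 − e^(−kτ)) = 1 / (1 − e^(−0.02762×24.0)) = 1 / (1 − 0.5154) = 2.064
Loading dose = maintenance dose × R = 197 × 2.064 ≈ 407 mg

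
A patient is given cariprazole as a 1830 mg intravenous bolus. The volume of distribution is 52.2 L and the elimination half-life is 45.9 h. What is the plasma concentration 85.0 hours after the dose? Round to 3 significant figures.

9.71 mg/L

C₀ = dose / V = 1830 / 52.2 = 35.06 mg/L
k = ln 2 / 45.9 = 0.01510 h⁻¹
C(t) = C₀ e^(−kt) = 35.06 × e^(−0.01510 × 85.0) = 35.06 × e^(−1.284) = 35.06 × 0.2770 ≈ 9.71 mg/L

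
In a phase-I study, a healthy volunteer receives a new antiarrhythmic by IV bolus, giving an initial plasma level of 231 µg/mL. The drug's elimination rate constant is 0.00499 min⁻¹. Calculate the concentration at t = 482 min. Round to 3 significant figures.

C(t) = C₀ e^(−kt) = 231 × e^(−0.004990 × 482) = 231 × e^(−2.405) = 231 × 0.09025 ≈ 20.8 µg/mL

20.8 µg/mL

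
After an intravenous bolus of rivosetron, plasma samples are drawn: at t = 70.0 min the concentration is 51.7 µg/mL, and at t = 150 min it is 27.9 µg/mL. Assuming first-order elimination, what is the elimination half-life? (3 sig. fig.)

k = ln(C₁/C₂) / (t₂ − t₁) = ln(51.7/27.9) / (150 − 70.0)
  = 0.6168 / 80.00 = 0.007710 min⁻¹
t½ = ln 2 / k = ln 2 / 0.007710 ≈ 89.9 minutes

89.9 minutes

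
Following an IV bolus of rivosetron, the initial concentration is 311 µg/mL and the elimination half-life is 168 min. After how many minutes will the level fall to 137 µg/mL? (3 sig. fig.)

199 minutes

k = ln 2 / 168 = 0.004126 min⁻¹
C(t) = C₀ e^(−kt)  ⇒  t = ln(C₀/C) / k
t = ln(311/137) / 0.004126 = 0.8198 / 0.004126 ≈ 199 minutes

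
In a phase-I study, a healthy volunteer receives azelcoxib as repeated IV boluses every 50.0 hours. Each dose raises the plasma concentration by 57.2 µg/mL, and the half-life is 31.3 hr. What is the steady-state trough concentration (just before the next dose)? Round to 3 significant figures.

k = ln 2 / 31.3 = 0.02215 hr⁻¹
Fraction remaining after one interval: e^(−kτ) = e^(−0.02215 × 50.0) = 0.3305
R = 1 / (1 − 0.3305) = 1.494
Css,max = 57.2 × 1.494 = 85.43 µg/mL
Css,min = Css,max × e^(−kτ) = 85.43 × 0.3305 ≈ 28.2 µg/mL

28.2 µg/mL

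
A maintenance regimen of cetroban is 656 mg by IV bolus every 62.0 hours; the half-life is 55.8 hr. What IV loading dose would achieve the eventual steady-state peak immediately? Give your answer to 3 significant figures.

1220 mg

k = ln 2 / 55.8 = 0.01242 hr⁻¹
Accumulation ratio R = 1 / (1 − e^(−kτ)) = 1 / (1 − e^(−0.01242×62.0)) = 1 / (1 − 0.4629) = 1.862
Loading dose = maintenance dose × R = 656 × 1.862 ≈ 1220 mg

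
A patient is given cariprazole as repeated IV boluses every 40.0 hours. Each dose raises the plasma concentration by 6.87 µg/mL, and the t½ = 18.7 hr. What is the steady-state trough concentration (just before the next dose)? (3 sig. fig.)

k = ln 2 / 18.7 = 0.03707 hr⁻¹
Fraction remaining after one interval: e^(−kτ) = e^(−0.03707 × 40.0) = 0.2270
R = 1 / (1 − 0.2270) = 1.294
Css,max = 6.87 × 1.294 = 8.888 µg/mL
Css,min = Css,max × e^(−kτ) = 8.888 × 0.2270 ≈ 2.02 µg/mL

2.02 µg/mL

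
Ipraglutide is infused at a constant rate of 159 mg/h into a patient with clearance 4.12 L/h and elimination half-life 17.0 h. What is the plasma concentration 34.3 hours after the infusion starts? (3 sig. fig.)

Css = rate / CL = 159 / 4.12 = 38.59 mg/L
k = ln 2 / 17.0 = 0.04077 h⁻¹
C(t) = Css (1 − e^(−kt)) = 38.59 × (1 − e^(−1.399)) = 38.59 × 0.7530 ≈ 29.1 mg/L

29.1 mg/L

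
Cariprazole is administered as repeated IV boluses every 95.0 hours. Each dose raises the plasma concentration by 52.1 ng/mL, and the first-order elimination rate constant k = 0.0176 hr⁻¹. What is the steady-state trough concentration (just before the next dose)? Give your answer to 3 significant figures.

12.1 ng/mL

Fraction remaining after one interval: e^(−kτ) = e^(−0.01760 × 95.0) = 0.1879
R = 1 / (1 − 0.1879) = 1.231
Css,max = 52.1 × 1.231 = 64.15 ng/mL
Css,min = Css,max × e^(−kτ) = 64.15 × 0.1879 ≈ 12.1 ng/mL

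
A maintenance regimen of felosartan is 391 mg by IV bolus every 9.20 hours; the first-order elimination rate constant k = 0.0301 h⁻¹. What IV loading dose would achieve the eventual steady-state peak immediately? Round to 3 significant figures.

1620 mg

Accumulation ratio R = 1 / (1 − e^(−kτ)) = 1 / (1 − e^(−0.03010×9.20)) = 1 / (1 − 0.7581) = 4.134
Loading dose = maintenance dose × R = 391 × 4.134 ≈ 1620 mg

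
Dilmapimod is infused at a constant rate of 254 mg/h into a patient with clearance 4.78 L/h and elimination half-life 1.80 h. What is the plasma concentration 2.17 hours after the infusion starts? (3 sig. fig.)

30.1 µg/mL

Css = rate / CL = 254 / 4.78 = 53.14 µg/mL
k = ln 2 / 1.80 = 0.3851 h⁻¹
C(t) = Css (1 − e^(−kt)) = 53.14 × (1 − e^(−0.8356)) = 53.14 × 0.5664 ≈ 30.1 µg/mL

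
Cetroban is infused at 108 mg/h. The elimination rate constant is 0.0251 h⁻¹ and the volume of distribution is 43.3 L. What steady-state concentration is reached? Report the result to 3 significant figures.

99.4 µg/mL

CL = k · V = 0.0251 × 43.3 = 1.087 L/h
Css = rate / CL = 108 / 1.087 ≈ 99.4 µg/mL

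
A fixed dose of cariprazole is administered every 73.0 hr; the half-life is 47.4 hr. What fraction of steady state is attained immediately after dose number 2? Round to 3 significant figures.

0.882

k = ln 2 / 47.4 = 0.01462 hr⁻¹
f_n = 1 − e^(−nkτ) = 1 − e^(−2 × 0.01462 × 73.0) = 1 − e^(−2.135) = 1 − 0.1182 ≈ 0.882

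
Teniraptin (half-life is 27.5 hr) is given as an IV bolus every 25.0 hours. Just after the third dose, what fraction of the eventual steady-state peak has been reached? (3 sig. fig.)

0.849

k = ln 2 / 27.5 = 0.02521 hr⁻¹
f_n = 1 − e^(−nkτ) = 1 − e^(−3 × 0.02521 × 25.0) = 1 − e^(−1.890) = 1 − 0.1510 ≈ 0.849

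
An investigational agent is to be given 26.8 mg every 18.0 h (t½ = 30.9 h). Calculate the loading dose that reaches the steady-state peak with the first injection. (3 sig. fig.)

k = ln 2 / 30.9 = 0.02243 h⁻¹
Accumulation ratio R = 1 / (1 − e^(−kτ)) = 1 / (1 − e^(−0.02243×18.0)) = 1 / (1 − 0.6678) = 3.010
Loading dose = maintenance dose × R = 26.8 × 3.010 ≈ 80.7 mg

80.7 mg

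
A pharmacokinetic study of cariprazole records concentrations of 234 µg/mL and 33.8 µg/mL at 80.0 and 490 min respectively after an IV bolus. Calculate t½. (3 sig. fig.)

k = ln(C₁/C₂) / (t₂ − t₁) = ln(234/33.8) / (490 − 80.0)
  = 1.935 / 410.0 = 0.004719 min⁻¹
t½ = ln 2 / k = ln 2 / 0.004719 ≈ 147 minutes

147 minutes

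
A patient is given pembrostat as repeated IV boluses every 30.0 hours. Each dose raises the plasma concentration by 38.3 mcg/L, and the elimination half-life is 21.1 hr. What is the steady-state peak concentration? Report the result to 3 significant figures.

61.1 mcg/L

k = ln 2 / 21.1 = 0.03285 hr⁻¹
Fraction remaining after one interval: e^(−kτ) = e^(−0.03285 × 30.0) = 0.3732
R = 1 / (1 − 0.3732) = 1.596
Css,max = 38.3 × 1.596 ≈ 61.1 mcg/L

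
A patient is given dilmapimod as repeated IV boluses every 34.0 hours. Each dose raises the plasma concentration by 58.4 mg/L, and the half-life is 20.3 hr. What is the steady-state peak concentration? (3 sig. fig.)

85.0 mg/L

k = ln 2 / 20.3 = 0.03415 hr⁻¹
Fraction remaining after one interval: e^(−kτ) = e^(−0.03415 × 34.0) = 0.3132
R = 1 / (1 − 0.3132) = 1.456
Css,max = 58.4 × 1.456 ≈ 85.0 mg/L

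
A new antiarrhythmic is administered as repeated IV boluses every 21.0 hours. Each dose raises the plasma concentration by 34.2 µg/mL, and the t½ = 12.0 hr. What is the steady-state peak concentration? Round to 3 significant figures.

48.7 µg/mL

k = ln 2 / 12.0 = 0.05776 hr⁻¹
Fraction remaining after one interval: e^(−kτ) = e^(−0.05776 × 21.0) = 0.2973
R = 1 / (1 − 0.2973) = 1.423
Css,max = 34.2 × 1.423 ≈ 48.7 µg/mL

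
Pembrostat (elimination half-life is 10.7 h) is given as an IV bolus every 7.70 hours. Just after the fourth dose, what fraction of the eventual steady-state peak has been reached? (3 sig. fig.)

k = ln 2 / 10.7 = 0.06478 h⁻¹
f_n = 1 − e^(−nkτ) = 1 − e^(−4 × 0.06478 × 7.70) = 1 − e^(−1.995) = 1 − 0.1360 ≈ 0.864

0.864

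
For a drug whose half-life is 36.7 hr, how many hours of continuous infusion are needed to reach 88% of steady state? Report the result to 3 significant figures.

112 hours

k = ln 2 / 36.7 = 0.01889 hr⁻¹
f = 1 − e^(−kt)  ⇒  t = −ln(1 − f) / k
t = −ln(1 − 0.88) / 0.01889 = 2.120 / 0.01889 ≈ 112 hours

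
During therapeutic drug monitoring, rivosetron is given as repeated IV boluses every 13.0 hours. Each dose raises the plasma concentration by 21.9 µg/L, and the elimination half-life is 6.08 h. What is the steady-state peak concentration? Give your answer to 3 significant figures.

k = ln 2 / 6.08 = 0.1140 h⁻¹
Fraction remaining after one interval: e^(−kτ) = e^(−0.1140 × 13.0) = 0.2272
R = 1 / (1 − 0.2272) = 1.294
Css,max = 21.9 × 1.294 ≈ 28.3 µg/L

28.3 µg/L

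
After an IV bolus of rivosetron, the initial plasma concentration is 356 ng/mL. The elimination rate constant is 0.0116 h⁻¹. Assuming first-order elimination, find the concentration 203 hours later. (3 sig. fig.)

33.8 ng/mL

C(t) = C₀ e^(−kt) = 356 × e^(−0.01160 × 203) = 356 × e^(−2.355) = 356 × 0.09491 ≈ 33.8 ng/mL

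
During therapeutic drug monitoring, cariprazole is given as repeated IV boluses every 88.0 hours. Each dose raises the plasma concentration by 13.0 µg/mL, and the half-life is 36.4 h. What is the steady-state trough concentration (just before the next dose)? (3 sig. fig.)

2.99 µg/mL

k = ln 2 / 36.4 = 0.01904 h⁻¹
Fraction remaining after one interval: e^(−kτ) = e^(−0.01904 × 88.0) = 0.1872
R = 1 / (1 − 0.1872) = 1.230
Css,max = 13.0 × 1.230 = 15.99 µg/mL
Css,min = Css,max × e^(−kτ) = 15.99 × 0.1872 ≈ 2.99 µg/mL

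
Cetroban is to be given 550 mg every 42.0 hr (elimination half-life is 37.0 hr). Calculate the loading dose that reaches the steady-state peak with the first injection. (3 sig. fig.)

1010 mg

k = ln 2 / 37.0 = 0.01873 hr⁻¹
Accumulation ratio R = 1 / (1 − e^(−kτ)) = 1 / (1 − e^(−0.01873×42.0)) = 1 / (1 − 0.4553) = 1.836
Loading dose = maintenance dose × R = 550 × 1.836 ≈ 1010 mg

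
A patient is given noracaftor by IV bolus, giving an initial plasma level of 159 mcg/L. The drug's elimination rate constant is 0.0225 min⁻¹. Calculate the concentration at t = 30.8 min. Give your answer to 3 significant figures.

79.5 mcg/L

C(t) = C₀ e^(−kt) = 159 × e^(−0.02250 × 30.8) = 159 × e^(−0.6930) = 159 × 0.5001 ≈ 79.5 mcg/L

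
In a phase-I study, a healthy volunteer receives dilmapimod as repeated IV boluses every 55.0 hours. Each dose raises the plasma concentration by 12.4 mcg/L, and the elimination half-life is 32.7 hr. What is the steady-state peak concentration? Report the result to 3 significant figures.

k = ln 2 / 32.7 = 0.02120 hr⁻¹
Fraction remaining after one interval: e^(−kτ) = e^(−0.02120 × 55.0) = 0.3117
R = 1 / (1 − 0.3117) = 1.453
Css,max = 12.4 × 1.453 ≈ 18.0 mcg/L

18.0 mcg/L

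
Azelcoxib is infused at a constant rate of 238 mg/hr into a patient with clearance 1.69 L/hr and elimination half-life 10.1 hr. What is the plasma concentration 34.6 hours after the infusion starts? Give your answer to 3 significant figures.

Css = rate / CL = 238 / 1.69 = 140.8 mg/L
k = ln 2 / 10.1 = 0.06863 hr⁻¹
C(t) = Css (1 − e^(−kt)) = 140.8 × (1 − e^(−2.375)) = 140.8 × 0.9069 ≈ 128 mg/L

128 mg/L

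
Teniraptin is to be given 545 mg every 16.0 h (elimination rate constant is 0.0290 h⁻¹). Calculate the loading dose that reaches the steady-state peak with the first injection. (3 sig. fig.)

1470 mg

Accumulation ratio R = 1 / (1 − e^(−kτ)) = 1 / (1 − e^(−0.02900×16.0)) = 1 / (1 − 0.6288) = 2.694
Loading dose = maintenance dose × R = 545 × 2.694 ≈ 1470 mg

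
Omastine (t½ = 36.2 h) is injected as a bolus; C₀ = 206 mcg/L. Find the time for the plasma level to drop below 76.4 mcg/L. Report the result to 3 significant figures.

51.8 hours

k = ln 2 / 36.2 = 0.01915 h⁻¹
C(t) = C₀ e^(−kt)  ⇒  t = ln(C₀/C) / k
t = ln(206/76.4) / 0.01915 = 0.9919 / 0.01915 ≈ 51.8 hours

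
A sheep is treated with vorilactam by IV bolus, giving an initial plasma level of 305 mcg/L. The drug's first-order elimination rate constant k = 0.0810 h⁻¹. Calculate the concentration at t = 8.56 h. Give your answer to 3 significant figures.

C(t) = C₀ e^(−kt) = 305 × e^(−0.08100 × 8.56) = 305 × e^(−0.6934) = 305 × 0.4999 ≈ 152 mcg/L

152 mcg/L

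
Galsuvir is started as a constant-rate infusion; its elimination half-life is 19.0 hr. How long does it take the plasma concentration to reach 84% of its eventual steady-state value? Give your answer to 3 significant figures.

k = ln 2 / 19.0 = 0.03648 hr⁻¹
f = 1 − e^(−kt)  ⇒  t = −ln(1 − f) / k
t = −ln(1 − 0.84) / 0.03648 = 1.833 / 0.03648 ≈ 50.2 hours

50.2 hours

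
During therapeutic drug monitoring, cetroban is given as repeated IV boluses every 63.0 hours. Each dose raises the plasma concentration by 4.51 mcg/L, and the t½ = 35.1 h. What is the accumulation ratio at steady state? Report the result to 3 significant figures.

k = ln 2 / 35.1 = 0.01975 h⁻¹
Fraction remaining after one interval: e^(−kτ) = e^(−0.01975 × 63.0) = 0.2882
R = 1 / (1 − 0.2882) = 1 / 0.7118 ≈ 1.40

1.40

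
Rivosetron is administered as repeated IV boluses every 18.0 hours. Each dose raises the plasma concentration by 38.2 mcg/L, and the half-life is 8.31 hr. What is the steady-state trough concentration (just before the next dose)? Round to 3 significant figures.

11.0 mcg/L

k = ln 2 / 8.31 = 0.08341 hr⁻¹
Fraction remaining after one interval: e^(−kτ) = e^(−0.08341 × 18.0) = 0.2228
R = 1 / (1 − 0.2228) = 1.287
Css,max = 38.2 × 1.287 = 49.15 mcg/L
Css,min = Css,max × e^(−kτ) = 49.15 × 0.2228 ≈ 11.0 mcg/L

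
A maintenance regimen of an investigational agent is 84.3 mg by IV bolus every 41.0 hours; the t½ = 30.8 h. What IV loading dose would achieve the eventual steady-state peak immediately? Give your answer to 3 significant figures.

k = ln 2 / 30.8 = 0.02250 h⁻¹
Accumulation ratio R = 1 / (1 − e^(−kτ)) = 1 / (1 − e^(−0.02250×41.0)) = 1 / (1 − 0.3974) = 1.660
Loading dose = maintenance dose × R = 84.3 × 1.660 ≈ 140 mg

140 mg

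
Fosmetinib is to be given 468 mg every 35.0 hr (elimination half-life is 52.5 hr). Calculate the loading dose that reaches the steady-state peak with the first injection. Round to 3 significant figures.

k = ln 2 / 52.5 = 0.01320 hr⁻¹
Accumulation ratio R = 1 / (1 − e^(−kτ)) = 1 / (1 − e^(−0.01320×35.0)) = 1 / (1 − 0.6300) = 2.702
Loading dose = maintenance dose × R = 468 × 2.702 ≈ 1260 mg

1260 mg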